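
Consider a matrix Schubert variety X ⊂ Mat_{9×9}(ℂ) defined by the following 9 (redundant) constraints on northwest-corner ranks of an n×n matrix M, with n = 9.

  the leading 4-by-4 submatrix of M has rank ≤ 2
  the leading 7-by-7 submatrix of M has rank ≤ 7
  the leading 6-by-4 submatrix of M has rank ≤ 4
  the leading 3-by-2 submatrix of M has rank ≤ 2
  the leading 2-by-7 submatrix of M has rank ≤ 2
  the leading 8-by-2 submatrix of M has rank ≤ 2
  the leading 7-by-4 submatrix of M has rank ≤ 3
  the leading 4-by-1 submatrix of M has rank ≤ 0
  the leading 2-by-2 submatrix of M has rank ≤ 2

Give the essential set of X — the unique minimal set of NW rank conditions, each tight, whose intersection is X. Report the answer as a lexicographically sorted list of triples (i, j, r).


Computing R[i][j] = min implied NW-rank bound (n=9, 9 conditions):

  R[1]: 0 1 1 1 1 1 1 1 1
  R[2]: 0 1 2 2 2 2 2 2 2
  R[3]: 0 1 2 2 3 3 3 3 3
  R[4]: 0 1 2 2 3 4 4 4 4
  R[5]: 1 2 3 3 4 5 5 5 5
  R[6]: 1 2 3 3 4 5 6 6 6
  R[7]: 1 2 3 3 4 5 6 7 7
  R[8]: 1 2 3 4 5 6 7 8 8
  R[9]: 1 2 3 4 5 6 7 8 9

reading off 1-entries of Δ²R: w = (2, 3, 5, 6, 1, 7, 8, 4, 9).

D(w) has 8 cells with 3 SE-corners; essential set:

[(4, 1, 0), (4, 4, 2), (7, 4, 3)]


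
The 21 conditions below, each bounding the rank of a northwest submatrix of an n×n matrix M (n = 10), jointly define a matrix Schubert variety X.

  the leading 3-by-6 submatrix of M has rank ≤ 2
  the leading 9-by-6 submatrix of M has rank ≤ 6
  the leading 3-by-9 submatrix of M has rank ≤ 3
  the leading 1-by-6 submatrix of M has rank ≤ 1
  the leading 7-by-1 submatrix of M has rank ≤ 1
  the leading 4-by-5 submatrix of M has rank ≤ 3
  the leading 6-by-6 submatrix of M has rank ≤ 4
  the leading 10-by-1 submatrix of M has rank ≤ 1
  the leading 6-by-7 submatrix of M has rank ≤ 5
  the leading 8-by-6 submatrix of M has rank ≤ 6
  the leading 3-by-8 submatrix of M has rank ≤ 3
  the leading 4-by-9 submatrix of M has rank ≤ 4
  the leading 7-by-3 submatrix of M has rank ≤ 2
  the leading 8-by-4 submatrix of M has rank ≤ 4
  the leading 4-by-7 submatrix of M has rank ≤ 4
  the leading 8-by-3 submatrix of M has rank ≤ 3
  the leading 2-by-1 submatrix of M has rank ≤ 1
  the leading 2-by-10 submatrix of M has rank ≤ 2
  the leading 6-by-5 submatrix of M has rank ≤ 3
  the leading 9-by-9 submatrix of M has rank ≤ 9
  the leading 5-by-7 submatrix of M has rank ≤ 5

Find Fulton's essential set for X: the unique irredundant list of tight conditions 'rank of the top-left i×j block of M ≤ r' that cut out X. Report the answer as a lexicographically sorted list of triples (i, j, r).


Computing R[i][j] = min implied NW-rank bound (n=10, 21 conditions):

  i=1: 1  1  1  1  1  1  1  1  1  1
  i=2: 1  2  2  2  2  2  2  2  2  2
  i=3: 1  2  2  2  2  2  3  3  3  3
  i=4: 1  2  2  3  3  3  4  4  4  4
  i=5: 1  2  2  3  3  4  5  5  5  5
  i=6: 1  2  2  3  3  4  5  6  6  6
  i=7: 1  2  2  3  4  5  6  7  7  7
  i=8: 1  2  3  4  5  6  7  8  8  8
  i=9: 1  2  3  4  5  6  7  8  9  9
  i=10: 1  2  3  4  5  6  7  8  9  10

so w = (1, 2, 7, 4, 6, 8, 5, 3, 9, 10).

ℓ(w)=10; the 3 essential cells (i,j,r):

[(3, 6, 2), (6, 5, 3), (7, 3, 2)]


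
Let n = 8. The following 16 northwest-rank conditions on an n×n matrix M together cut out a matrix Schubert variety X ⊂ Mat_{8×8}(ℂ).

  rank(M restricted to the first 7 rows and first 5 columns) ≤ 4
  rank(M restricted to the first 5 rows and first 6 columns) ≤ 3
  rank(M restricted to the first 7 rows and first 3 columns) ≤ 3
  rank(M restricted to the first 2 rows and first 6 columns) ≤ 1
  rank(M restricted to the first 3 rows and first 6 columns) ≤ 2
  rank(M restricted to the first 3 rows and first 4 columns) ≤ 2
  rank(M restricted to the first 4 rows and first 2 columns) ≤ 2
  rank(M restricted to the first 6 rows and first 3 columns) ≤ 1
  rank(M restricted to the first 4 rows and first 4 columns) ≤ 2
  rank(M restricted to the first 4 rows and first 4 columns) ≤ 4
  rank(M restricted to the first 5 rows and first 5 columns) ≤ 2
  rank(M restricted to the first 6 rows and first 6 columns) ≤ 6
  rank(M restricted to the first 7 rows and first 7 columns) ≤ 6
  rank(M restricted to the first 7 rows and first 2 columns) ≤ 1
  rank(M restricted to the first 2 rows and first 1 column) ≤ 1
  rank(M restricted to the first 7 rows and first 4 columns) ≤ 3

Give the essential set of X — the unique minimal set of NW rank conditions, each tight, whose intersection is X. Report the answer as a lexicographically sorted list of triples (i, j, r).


Computing R[i][j] = min implied NW-rank bound (n=8, 16 conditions):

  row 1: 1 | 1 | 1 | 1 | 1 | 1 | 1 | 1
  row 2: 1 | 1 | 1 | 1 | 1 | 1 | 2 | 2
  row 3: 1 | 1 | 1 | 2 | 2 | 2 | 3 | 3
  row 4: 1 | 1 | 1 | 2 | 2 | 3 | 4 | 4
  row 5: 1 | 1 | 1 | 2 | 2 | 3 | 4 | 5
  row 6: 1 | 1 | 1 | 2 | 3 | 4 | 5 | 6
  row 7: 1 | 1 | 2 | 3 | 4 | 5 | 6 | 7
  row 8: 1 | 2 | 3 | 4 | 5 | 6 | 7 | 8

giving w = (1, 7, 4, 6, 8, 5, 3, 2) via Δ²R.

D(w) has 16 cells with 4 SE-corners; essential set:

[(2, 6, 1), (5, 5, 2), (6, 3, 1), (7, 2, 1)]


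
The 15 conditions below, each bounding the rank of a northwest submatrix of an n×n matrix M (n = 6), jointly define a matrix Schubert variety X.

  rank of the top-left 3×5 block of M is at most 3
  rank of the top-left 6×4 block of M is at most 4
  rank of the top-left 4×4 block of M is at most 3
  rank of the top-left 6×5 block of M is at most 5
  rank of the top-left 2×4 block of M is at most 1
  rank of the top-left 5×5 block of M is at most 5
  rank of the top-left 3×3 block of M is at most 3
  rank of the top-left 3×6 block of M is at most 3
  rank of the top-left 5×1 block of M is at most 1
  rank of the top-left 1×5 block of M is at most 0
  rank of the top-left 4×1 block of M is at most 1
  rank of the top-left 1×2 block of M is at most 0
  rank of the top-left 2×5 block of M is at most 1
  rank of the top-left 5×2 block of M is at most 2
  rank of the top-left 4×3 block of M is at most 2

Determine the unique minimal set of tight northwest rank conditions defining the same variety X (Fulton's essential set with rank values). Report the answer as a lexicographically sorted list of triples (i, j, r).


Propagating the 15 rank bounds to every northwest block:

  i=1: 0 0 0 0 0 1
  i=2: 1 1 1 1 1 2
  i=3: 1 2 2 2 2 3
  i=4: 1 2 2 3 3 4
  i=5: 1 2 3 4 4 5
  i=6: 1 2 3 4 5 6

the unique w with this rank table is (6, 1, 2, 4, 3, 5).

2 SE-corners of the 6-cell Rothe diagram give Ess(w):

[(1, 5, 0), (4, 3, 2)]


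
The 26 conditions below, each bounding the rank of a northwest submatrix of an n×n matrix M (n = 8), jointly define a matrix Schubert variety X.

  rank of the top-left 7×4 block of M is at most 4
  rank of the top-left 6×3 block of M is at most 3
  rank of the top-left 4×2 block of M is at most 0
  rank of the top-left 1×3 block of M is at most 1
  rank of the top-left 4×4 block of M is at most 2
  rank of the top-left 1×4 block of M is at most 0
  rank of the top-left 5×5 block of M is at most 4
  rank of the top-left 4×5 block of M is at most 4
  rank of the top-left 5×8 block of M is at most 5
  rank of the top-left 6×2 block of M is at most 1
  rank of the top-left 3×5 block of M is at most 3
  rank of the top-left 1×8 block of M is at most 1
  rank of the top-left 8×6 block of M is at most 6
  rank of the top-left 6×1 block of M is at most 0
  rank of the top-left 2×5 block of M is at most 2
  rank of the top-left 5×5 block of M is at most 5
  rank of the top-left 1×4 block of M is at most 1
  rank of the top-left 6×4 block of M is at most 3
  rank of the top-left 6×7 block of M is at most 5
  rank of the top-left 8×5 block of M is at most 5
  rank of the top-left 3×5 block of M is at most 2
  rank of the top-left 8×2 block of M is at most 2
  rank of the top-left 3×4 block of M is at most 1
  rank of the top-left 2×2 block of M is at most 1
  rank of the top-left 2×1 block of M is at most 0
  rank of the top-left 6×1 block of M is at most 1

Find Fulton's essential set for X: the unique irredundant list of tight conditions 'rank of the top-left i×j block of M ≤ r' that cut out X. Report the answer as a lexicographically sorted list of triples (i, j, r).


Propagating the 26 rank bounds to every northwest block:

  row 1: 0  0  0  0  1  1  1  1
  row 2: 0  0  1  1  2  2  2  2
  row 3: 0  0  1  1  2  3  3  3
  row 4: 0  0  1  2  3  4  4  4
  row 5: 0  1  2  3  4  5  5  5
  row 6: 0  1  2  3  4  5  5  6
  row 7: 1  2  3  4  5  6  6  7
  row 8: 1  2  3  4  5  6  7  8

second differences of R give the permutation w = (5, 3, 6, 4, 2, 8, 1, 7).

5 SE-corners of the 14-cell Rothe diagram give Ess(w):

[(1, 4, 0), (3, 4, 1), (4, 2, 0), (6, 1, 0), (6, 7, 5)]


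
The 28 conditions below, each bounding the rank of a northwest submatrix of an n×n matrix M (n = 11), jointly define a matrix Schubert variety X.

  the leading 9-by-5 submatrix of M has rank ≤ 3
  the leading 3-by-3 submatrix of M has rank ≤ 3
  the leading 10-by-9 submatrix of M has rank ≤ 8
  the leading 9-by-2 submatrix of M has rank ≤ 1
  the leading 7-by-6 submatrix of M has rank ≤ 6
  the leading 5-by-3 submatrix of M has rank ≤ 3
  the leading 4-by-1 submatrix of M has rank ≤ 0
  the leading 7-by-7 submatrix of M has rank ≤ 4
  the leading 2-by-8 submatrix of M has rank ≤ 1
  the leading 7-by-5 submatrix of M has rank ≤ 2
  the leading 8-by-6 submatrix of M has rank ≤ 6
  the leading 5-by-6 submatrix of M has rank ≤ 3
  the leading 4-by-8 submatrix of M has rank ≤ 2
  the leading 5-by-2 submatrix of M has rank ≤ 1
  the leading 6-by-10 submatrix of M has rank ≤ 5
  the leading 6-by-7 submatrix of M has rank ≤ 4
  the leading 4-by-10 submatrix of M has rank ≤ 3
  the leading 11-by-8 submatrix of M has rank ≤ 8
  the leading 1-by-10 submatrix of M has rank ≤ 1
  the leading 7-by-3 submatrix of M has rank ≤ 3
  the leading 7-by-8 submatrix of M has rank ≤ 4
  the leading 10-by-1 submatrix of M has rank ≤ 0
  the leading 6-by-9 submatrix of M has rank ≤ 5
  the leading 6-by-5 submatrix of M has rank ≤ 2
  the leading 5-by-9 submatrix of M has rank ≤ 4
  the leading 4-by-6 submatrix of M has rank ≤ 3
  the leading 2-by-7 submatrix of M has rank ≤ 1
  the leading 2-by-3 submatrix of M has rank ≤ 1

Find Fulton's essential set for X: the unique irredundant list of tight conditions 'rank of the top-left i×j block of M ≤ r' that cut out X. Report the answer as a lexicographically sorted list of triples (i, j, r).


Computing R[i][j] = min implied NW-rank bound (n=11, 28 conditions):

  0  1  1  1  1  1  1  1  1  1  1
  0  1  1  1  1  1  1  1  2  2  2
  0  1  2  2  2  2  2  2  3  3  3
  0  1  2  2  2  2  2  2  3  3  4
  0  1  2  2  2  3  3  3  4  4  5
  0  1  2  2  2  3  4  4  5  5  6
  0  1  2  2  2  3  4  4  5  6  7
  0  1  2  3  3  4  5  5  6  7  8
  0  1  2  3  3  4  5  6  7  8  9
  0  1  2  3  4  5  6  7  8  9  10
  1  2  3  4  5  6  7  8  9  10  11

so w = (2, 9, 3, 11, 6, 7, 10, 4, 8, 5, 1).

D(w) has 30 cells with 7 SE-corners; essential set:

[(2, 8, 1), (4, 8, 2), (4, 10, 3), (7, 5, 2), (7, 8, 4), (9, 5, 3), (10, 1, 0)]


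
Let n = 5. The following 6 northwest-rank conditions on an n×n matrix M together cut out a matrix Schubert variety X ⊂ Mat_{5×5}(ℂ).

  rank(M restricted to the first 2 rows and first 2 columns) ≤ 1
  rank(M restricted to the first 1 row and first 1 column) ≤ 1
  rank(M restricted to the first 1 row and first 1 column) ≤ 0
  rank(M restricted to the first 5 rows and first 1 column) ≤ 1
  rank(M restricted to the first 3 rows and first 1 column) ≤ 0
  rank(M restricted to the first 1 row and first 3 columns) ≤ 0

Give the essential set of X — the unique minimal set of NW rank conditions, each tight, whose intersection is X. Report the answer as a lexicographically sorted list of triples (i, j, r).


Computing R[i][j] = min implied NW-rank bound (n=5, 6 conditions):

  i=1: 0 0 0 1 1
  i=2: 0 1 1 2 2
  i=3: 0 1 2 3 3
  i=4: 1 2 3 4 4
  i=5: 1 2 3 4 5

giving w = (4, 2, 3, 1, 5) via Δ²R.

Fulton essential set (2 of the 5 Rothe cells):

[(1, 3, 0), (3, 1, 0)]


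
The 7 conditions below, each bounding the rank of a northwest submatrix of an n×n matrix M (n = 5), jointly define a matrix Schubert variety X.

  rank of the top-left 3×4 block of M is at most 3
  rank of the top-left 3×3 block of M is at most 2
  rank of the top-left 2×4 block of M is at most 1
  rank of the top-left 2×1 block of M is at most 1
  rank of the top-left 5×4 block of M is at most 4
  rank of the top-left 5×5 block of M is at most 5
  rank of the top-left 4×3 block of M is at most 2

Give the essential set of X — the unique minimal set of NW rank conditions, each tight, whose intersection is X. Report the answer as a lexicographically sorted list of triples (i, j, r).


Recovering R(i,j) via the rank-extension bound from the 7 conditions:

  i=1: 1 1 1 1 1
  i=2: 1 1 1 1 2
  i=3: 1 2 2 2 3
  i=4: 1 2 2 3 4
  i=5: 1 2 3 4 5

second differences of R give the permutation w = (1, 5, 2, 4, 3).

ℓ(w)=4; the 2 essential cells (i,j,r):

[(2, 4, 1), (4, 3, 2)]


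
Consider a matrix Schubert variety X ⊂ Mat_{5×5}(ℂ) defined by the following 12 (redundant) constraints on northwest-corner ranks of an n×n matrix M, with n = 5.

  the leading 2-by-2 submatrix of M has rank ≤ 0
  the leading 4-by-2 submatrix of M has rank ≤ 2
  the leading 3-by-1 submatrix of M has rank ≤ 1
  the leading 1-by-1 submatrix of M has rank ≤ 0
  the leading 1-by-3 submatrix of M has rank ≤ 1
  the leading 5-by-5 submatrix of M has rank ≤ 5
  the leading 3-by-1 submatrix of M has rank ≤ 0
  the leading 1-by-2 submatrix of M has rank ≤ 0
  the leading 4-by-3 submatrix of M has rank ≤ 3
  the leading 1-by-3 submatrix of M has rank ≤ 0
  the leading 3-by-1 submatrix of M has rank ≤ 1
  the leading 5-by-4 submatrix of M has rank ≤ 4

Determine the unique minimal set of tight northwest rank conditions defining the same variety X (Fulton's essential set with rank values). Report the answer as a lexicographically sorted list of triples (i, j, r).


Computing R[i][j] = min implied NW-rank bound (n=5, 12 conditions):

  row 1: 0 0 0 1 1
  row 2: 0 0 1 2 2
  row 3: 0 1 2 3 3
  row 4: 1 2 3 4 4
  row 5: 1 2 3 4 5

so w = (4, 3, 2, 1, 5).

3 SE-corners of the 6-cell Rothe diagram give Ess(w):

[(1, 3, 0), (2, 2, 0), (3, 1, 0)]


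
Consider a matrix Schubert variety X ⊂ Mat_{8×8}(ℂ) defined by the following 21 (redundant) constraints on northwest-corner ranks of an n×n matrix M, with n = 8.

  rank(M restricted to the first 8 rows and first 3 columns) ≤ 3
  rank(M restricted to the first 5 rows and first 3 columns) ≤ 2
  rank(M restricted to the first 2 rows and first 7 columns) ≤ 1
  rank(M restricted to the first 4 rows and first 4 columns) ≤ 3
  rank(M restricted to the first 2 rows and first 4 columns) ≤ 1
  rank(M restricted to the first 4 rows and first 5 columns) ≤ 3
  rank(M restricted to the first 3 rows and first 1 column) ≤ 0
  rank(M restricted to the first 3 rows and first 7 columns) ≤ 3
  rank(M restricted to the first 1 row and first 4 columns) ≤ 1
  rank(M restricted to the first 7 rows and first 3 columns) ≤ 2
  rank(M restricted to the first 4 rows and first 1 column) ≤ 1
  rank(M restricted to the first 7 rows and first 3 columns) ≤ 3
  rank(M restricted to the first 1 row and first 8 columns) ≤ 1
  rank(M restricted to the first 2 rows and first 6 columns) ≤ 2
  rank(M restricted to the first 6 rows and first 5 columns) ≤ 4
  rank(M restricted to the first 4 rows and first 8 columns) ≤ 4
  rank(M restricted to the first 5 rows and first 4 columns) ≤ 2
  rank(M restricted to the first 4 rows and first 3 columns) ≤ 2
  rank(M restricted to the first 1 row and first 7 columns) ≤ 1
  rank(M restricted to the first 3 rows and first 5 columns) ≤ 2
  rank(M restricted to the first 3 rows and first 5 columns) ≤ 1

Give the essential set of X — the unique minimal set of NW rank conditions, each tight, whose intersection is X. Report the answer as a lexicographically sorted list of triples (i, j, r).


Propagating the 21 rank bounds to every northwest block:

  row 1: 0  1  1  1  1  1  1  1
  row 2: 0  1  1  1  1  1  1  2
  row 3: 0  1  1  1  1  2  2  3
  row 4: 1  2  2  2  2  3  3  4
  row 5: 1  2  2  2  3  4  4  5
  row 6: 1  2  2  3  4  5  5  6
  row 7: 1  2  2  3  4  5  6  7
  row 8: 1  2  3  4  5  6  7  8

giving w = (2, 8, 6, 1, 5, 4, 7, 3) via Δ²R.

|D(w)|=15, |Ess(w)|=5:

[(2, 7, 1), (3, 1, 0), (3, 5, 1), (5, 4, 2), (7, 3, 2)]


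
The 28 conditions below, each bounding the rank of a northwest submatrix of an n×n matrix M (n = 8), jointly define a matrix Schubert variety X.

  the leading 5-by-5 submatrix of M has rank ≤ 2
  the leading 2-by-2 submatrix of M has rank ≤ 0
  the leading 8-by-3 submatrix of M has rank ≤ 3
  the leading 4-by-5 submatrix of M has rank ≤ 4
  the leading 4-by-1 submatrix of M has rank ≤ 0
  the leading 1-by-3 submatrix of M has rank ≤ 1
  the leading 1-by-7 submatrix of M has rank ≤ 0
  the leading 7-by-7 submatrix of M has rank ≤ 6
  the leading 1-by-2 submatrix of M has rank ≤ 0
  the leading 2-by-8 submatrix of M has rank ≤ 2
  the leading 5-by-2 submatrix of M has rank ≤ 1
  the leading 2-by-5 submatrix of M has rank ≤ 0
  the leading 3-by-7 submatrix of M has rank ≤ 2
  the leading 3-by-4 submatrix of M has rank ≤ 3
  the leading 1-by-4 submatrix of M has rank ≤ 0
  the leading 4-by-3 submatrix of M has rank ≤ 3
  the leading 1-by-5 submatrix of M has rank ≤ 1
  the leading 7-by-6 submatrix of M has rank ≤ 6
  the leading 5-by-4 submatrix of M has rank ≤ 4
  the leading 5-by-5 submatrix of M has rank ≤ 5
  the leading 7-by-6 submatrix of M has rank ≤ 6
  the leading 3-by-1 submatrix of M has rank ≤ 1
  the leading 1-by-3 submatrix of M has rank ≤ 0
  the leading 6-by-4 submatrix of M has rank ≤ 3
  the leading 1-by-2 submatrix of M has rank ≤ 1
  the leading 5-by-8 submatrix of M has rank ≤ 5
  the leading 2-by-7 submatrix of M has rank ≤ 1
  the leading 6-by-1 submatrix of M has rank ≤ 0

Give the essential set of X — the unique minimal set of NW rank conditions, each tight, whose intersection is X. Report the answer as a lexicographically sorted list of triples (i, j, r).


Rank table r_w(8×8) implied by the 28 constraints:

  i=1: 0, 0, 0, 0, 0, 0, 0, 1
  i=2: 0, 0, 0, 0, 0, 1, 1, 2
  i=3: 0, 1, 1, 1, 1, 2, 2, 3
  i=4: 0, 1, 2, 2, 2, 3, 3, 4
  i=5: 0, 1, 2, 2, 2, 3, 4, 5
  i=6: 0, 1, 2, 3, 3, 4, 5, 6
  i=7: 1, 2, 3, 4, 4, 5, 6, 7
  i=8: 1, 2, 3, 4, 5, 6, 7, 8

the unique w with this rank table is (8, 6, 2, 3, 7, 4, 1, 5).

Rothe diagram D(w) (18 cells), 4 SE-corners (essential conditions):

[(1, 7, 0), (2, 5, 0), (5, 5, 2), (6, 1, 0)]


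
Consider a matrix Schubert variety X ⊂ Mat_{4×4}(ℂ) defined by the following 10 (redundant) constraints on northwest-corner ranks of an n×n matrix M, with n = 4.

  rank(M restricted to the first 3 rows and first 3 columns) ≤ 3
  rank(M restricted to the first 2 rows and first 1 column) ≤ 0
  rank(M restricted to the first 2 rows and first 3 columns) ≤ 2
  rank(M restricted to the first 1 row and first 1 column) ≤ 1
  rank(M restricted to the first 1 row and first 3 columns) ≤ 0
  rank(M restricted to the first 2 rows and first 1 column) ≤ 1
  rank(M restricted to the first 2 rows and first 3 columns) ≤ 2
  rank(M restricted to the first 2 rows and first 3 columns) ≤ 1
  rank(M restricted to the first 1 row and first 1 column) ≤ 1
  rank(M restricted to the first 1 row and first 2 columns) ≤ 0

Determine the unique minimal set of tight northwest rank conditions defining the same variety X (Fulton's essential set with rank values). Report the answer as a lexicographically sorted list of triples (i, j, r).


The tightest implied rank at each (i,j), from the 10 conditions:

  i=1: 0 | 0 | 0 | 1
  i=2: 0 | 1 | 1 | 2
  i=3: 1 | 2 | 2 | 3
  i=4: 1 | 2 | 3 | 4

giving w = (4, 2, 1, 3) via Δ²R.

2 SE-corners of the 4-cell Rothe diagram give Ess(w):

[(1, 3, 0), (2, 1, 0)]


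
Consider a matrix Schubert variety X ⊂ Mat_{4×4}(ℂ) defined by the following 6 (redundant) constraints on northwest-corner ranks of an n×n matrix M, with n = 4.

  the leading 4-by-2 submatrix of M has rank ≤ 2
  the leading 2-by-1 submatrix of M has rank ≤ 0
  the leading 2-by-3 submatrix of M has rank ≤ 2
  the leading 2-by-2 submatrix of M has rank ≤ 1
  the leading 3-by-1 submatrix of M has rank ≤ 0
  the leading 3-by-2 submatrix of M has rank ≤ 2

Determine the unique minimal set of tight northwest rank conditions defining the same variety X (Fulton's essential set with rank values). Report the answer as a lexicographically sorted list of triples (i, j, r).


Computing R[i][j] = min implied NW-rank bound (n=4, 6 conditions):

  row 1: 0 1 1 1
  row 2: 0 1 2 2
  row 3: 0 1 2 3
  row 4: 1 2 3 4

hence w(1..4) = (2, 3, 4, 1).

D(w) has 3 cells with 1 SE-corner; essential set:

[(3, 1, 0)]


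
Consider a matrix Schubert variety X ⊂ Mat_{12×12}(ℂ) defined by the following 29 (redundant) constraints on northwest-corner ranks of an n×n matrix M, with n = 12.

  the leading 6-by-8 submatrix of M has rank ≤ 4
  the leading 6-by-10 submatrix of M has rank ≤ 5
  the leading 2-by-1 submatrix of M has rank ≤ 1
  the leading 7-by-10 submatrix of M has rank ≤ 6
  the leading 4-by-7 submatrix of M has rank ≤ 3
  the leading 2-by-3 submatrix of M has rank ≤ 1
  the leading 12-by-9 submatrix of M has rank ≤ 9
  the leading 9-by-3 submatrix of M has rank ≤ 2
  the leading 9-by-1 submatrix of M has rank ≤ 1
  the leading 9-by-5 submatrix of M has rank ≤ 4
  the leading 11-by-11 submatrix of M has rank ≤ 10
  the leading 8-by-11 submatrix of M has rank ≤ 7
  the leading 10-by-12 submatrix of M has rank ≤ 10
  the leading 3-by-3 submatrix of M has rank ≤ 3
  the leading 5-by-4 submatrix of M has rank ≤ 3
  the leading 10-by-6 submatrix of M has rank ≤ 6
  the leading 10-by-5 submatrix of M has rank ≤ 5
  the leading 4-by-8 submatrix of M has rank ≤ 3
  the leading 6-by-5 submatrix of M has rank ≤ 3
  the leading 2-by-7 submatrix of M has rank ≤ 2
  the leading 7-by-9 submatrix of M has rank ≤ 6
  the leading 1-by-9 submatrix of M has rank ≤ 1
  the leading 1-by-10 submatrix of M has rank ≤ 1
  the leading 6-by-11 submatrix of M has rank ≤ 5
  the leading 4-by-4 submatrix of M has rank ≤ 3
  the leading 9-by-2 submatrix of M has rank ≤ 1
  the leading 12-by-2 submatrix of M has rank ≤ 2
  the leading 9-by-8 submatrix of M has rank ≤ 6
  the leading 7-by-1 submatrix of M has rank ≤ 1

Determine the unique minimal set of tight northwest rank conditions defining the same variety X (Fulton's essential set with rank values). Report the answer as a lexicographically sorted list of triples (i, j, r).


The tightest implied rank at each (i,j), from the 29 conditions:

  1 | 1 | 1 | 1 | 1 | 1 | 1 | 1 | 1 | 1 | 1 | 1
  1 | 1 | 1 | 2 | 2 | 2 | 2 | 2 | 2 | 2 | 2 | 2
  1 | 1 | 2 | 3 | 3 | 3 | 3 | 3 | 3 | 3 | 3 | 3
  1 | 1 | 2 | 3 | 3 | 3 | 3 | 3 | 4 | 4 | 4 | 4
  1 | 1 | 2 | 3 | 3 | 4 | 4 | 4 | 5 | 5 | 5 | 5
  1 | 1 | 2 | 3 | 3 | 4 | 4 | 4 | 5 | 5 | 5 | 6
  1 | 1 | 2 | 3 | 4 | 5 | 5 | 5 | 6 | 6 | 6 | 7
  1 | 1 | 2 | 3 | 4 | 5 | 6 | 6 | 7 | 7 | 7 | 8
  1 | 1 | 2 | 3 | 4 | 5 | 6 | 6 | 7 | 8 | 8 | 9
  1 | 2 | 3 | 4 | 5 | 6 | 7 | 7 | 8 | 9 | 9 | 10
  1 | 2 | 3 | 4 | 5 | 6 | 7 | 8 | 9 | 10 | 10 | 11
  1 | 2 | 3 | 4 | 5 | 6 | 7 | 8 | 9 | 10 | 11 | 12

giving w = (1, 4, 3, 9, 6, 12, 5, 7, 10, 2, 8, 11) via Δ²R.

7 SE-corners of the 20-cell Rothe diagram give Ess(w):

[(2, 3, 1), (4, 8, 3), (6, 5, 3), (6, 8, 4), (6, 11, 5), (9, 2, 1), (9, 8, 6)]


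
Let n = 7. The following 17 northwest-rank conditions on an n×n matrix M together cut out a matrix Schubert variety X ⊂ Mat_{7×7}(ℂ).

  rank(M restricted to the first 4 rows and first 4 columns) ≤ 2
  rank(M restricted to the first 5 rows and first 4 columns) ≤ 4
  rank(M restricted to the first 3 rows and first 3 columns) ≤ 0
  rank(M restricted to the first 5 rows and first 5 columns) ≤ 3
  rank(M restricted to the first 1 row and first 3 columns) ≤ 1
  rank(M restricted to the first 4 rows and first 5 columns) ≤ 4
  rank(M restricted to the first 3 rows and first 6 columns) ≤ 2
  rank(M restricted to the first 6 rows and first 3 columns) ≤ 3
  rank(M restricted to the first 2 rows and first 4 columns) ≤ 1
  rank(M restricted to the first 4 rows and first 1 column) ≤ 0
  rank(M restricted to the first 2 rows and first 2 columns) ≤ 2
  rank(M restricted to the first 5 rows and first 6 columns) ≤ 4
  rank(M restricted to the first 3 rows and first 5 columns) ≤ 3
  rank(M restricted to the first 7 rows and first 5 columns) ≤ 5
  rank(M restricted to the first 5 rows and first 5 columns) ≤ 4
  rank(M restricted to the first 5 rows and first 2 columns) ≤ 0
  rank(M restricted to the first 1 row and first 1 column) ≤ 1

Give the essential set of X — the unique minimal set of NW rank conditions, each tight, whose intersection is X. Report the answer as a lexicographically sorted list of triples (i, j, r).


Reconstructing r_w from the 17 given conditions:

  R[1]: 0, 0, 0, 1, 1, 1, 1
  R[2]: 0, 0, 0, 1, 2, 2, 2
  R[3]: 0, 0, 0, 1, 2, 2, 3
  R[4]: 0, 0, 1, 2, 3, 3, 4
  R[5]: 0, 0, 1, 2, 3, 4, 5
  R[6]: 1, 1, 2, 3, 4, 5, 6
  R[7]: 1, 2, 3, 4, 5, 6, 7

so w = (4, 5, 7, 3, 6, 1, 2).

Rothe diagram D(w) (14 cells), 3 SE-corners (essential conditions):

[(3, 3, 0), (3, 6, 2), (5, 2, 0)]


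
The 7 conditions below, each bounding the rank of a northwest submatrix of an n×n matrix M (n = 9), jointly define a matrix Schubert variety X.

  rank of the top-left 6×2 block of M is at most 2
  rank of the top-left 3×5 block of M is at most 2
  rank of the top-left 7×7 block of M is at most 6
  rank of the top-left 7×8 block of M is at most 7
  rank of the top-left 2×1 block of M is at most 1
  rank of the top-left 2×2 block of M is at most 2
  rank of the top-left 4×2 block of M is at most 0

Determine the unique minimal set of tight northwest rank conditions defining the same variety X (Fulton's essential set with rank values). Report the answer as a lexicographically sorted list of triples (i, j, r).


Reconstructing r_w from the 7 given conditions:

  i=1: 0 | 0 | 1 | 1 | 1 | 1 | 1 | 1 | 1
  i=2: 0 | 0 | 1 | 2 | 2 | 2 | 2 | 2 | 2
  i=3: 0 | 0 | 1 | 2 | 2 | 3 | 3 | 3 | 3
  i=4: 0 | 0 | 1 | 2 | 3 | 4 | 4 | 4 | 4
  i=5: 1 | 1 | 2 | 3 | 4 | 5 | 5 | 5 | 5
  i=6: 1 | 2 | 3 | 4 | 5 | 6 | 6 | 6 | 6
  i=7: 1 | 2 | 3 | 4 | 5 | 6 | 6 | 7 | 7
  i=8: 1 | 2 | 3 | 4 | 5 | 6 | 7 | 8 | 8
  i=9: 1 | 2 | 3 | 4 | 5 | 6 | 7 | 8 | 9

hence w(1..9) = (3, 4, 6, 5, 1, 2, 8, 7, 9).

|D(w)|=10, |Ess(w)|=3:

[(3, 5, 2), (4, 2, 0), (7, 7, 6)]


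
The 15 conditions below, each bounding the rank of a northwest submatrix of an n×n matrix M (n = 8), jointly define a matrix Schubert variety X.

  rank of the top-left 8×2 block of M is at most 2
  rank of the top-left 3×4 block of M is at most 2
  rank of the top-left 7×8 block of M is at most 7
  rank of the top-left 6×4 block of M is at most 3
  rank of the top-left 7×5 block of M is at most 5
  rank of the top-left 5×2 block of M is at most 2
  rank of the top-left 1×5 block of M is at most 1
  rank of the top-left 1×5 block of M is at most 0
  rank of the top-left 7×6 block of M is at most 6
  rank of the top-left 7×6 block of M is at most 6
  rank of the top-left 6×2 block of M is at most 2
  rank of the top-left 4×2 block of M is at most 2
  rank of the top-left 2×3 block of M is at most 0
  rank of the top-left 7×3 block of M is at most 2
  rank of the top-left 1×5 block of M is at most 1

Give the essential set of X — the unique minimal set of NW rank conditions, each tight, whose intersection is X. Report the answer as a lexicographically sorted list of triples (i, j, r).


Rank table r_w(8×8) implied by the 15 constraints:

  0, 0, 0, 0, 0, 1, 1, 1
  0, 0, 0, 1, 1, 2, 2, 2
  1, 1, 1, 2, 2, 3, 3, 3
  1, 2, 2, 3, 3, 4, 4, 4
  1, 2, 2, 3, 4, 5, 5, 5
  1, 2, 2, 3, 4, 5, 6, 6
  1, 2, 2, 3, 4, 5, 6, 7
  1, 2, 3, 4, 5, 6, 7, 8

reading off 1-entries of Δ²R: w = (6, 4, 1, 2, 5, 7, 8, 3).

Fulton essential set (3 of the 11 Rothe cells):

[(1, 5, 0), (2, 3, 0), (7, 3, 2)]


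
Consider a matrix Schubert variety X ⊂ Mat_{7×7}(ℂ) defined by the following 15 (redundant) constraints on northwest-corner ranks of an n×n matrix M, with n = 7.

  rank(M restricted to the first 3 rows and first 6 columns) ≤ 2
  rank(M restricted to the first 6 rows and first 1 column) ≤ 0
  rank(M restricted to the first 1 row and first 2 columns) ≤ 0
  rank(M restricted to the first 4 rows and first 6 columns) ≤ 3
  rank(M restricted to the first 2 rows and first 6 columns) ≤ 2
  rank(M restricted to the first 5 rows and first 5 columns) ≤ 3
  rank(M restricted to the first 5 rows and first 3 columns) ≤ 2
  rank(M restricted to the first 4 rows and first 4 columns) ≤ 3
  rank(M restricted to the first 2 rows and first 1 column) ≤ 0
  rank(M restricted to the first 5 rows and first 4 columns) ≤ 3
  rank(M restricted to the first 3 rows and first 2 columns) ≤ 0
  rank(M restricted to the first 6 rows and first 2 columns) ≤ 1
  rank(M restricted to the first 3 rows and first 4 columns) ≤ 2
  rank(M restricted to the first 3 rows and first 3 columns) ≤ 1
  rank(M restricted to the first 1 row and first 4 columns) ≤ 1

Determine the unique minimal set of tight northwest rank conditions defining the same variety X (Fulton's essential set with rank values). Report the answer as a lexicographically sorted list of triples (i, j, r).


Rank table r_w(7×7) implied by the 15 constraints:

  R[1]: 0 | 0 | 1 | 1 | 1 | 1 | 1
  R[2]: 0 | 0 | 1 | 2 | 2 | 2 | 2
  R[3]: 0 | 0 | 1 | 2 | 2 | 2 | 3
  R[4]: 0 | 1 | 2 | 3 | 3 | 3 | 4
  R[5]: 0 | 1 | 2 | 3 | 3 | 4 | 5
  R[6]: 0 | 1 | 2 | 3 | 4 | 5 | 6
  R[7]: 1 | 2 | 3 | 4 | 5 | 6 | 7

the unique w with this rank table is (3, 4, 7, 2, 6, 5, 1).

Fulton essential set (4 of the 12 Rothe cells):

[(3, 2, 0), (3, 6, 2), (5, 5, 3), (6, 1, 0)]


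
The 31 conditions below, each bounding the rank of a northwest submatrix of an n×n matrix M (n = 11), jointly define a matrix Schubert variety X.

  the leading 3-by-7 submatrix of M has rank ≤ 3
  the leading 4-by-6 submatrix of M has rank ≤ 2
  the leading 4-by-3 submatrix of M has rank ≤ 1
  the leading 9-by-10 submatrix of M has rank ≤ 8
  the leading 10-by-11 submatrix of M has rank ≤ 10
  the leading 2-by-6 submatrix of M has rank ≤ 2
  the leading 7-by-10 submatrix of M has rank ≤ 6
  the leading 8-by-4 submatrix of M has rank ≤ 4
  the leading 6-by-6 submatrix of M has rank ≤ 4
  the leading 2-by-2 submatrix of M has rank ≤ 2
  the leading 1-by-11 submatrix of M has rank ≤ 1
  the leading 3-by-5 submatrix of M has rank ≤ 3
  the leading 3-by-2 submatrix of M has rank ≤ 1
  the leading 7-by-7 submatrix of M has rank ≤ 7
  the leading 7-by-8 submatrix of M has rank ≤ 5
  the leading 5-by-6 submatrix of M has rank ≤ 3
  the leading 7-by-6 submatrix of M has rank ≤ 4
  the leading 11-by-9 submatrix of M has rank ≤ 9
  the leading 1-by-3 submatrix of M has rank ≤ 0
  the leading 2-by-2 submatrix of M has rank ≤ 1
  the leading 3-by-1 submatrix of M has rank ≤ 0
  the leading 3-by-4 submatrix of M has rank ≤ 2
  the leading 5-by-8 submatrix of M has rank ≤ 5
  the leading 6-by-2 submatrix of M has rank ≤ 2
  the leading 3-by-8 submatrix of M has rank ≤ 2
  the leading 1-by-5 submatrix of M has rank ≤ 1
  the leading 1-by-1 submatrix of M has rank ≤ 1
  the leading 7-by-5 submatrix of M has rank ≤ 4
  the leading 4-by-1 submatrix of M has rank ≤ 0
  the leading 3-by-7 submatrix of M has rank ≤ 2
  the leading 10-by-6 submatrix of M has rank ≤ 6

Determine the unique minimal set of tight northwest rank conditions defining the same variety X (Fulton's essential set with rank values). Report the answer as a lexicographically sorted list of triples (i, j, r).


Computing R[i][j] = min implied NW-rank bound (n=11, 31 conditions):

  0 | 0 | 0 | 1 | 1 | 1 | 1 | 1 | 1 | 1 | 1
  0 | 1 | 1 | 2 | 2 | 2 | 2 | 2 | 2 | 2 | 2
  0 | 1 | 1 | 2 | 2 | 2 | 2 | 2 | 3 | 3 | 3
  0 | 1 | 1 | 2 | 2 | 2 | 3 | 3 | 4 | 4 | 4
  1 | 2 | 2 | 3 | 3 | 3 | 4 | 4 | 5 | 5 | 5
  1 | 2 | 3 | 4 | 4 | 4 | 5 | 5 | 6 | 6 | 6
  1 | 2 | 3 | 4 | 4 | 4 | 5 | 5 | 6 | 6 | 7
  1 | 2 | 3 | 4 | 5 | 5 | 6 | 6 | 7 | 7 | 8
  1 | 2 | 3 | 4 | 5 | 6 | 7 | 7 | 8 | 8 | 9
  1 | 2 | 3 | 4 | 5 | 6 | 7 | 8 | 9 | 9 | 10
  1 | 2 | 3 | 4 | 5 | 6 | 7 | 8 | 9 | 10 | 11

hence w(1..11) = (4, 2, 9, 7, 1, 3, 11, 5, 6, 8, 10).

Fulton essential set (8 of the 18 Rothe cells):

[(1, 3, 0), (3, 8, 2), (4, 1, 0), (4, 3, 1), (4, 6, 2), (7, 6, 4), (7, 8, 5), (7, 10, 6)]


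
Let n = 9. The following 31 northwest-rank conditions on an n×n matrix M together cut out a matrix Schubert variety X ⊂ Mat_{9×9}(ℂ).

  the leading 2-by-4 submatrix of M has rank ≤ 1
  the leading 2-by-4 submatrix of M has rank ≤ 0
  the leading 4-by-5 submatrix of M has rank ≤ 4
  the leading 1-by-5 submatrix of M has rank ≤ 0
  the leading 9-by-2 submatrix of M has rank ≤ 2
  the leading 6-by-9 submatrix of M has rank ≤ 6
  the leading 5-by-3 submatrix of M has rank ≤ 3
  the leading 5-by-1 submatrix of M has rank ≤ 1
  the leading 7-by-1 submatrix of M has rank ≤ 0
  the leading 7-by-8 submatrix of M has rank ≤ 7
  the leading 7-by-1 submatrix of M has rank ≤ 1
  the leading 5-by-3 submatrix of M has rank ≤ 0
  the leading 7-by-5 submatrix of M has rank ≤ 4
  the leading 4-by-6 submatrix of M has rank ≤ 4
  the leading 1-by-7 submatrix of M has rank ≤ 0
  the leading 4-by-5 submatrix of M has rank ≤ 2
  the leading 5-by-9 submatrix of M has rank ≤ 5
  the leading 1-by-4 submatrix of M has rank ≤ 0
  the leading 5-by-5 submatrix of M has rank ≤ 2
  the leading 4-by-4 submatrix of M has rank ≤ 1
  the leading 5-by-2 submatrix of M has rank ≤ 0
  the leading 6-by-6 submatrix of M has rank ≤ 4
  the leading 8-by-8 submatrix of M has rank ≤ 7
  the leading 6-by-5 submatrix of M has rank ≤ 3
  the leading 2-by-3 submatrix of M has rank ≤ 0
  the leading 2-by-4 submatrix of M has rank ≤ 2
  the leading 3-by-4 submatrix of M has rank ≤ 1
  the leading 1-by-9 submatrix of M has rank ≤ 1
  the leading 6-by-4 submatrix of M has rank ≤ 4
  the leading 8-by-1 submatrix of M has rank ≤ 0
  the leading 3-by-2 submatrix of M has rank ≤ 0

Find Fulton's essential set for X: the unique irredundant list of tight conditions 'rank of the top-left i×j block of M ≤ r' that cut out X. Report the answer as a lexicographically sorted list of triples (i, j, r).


Propagating the 31 rank bounds to every northwest block:

  row 1: 0  0  0  0  0  0  0  1  1
  row 2: 0  0  0  0  1  1  1  2  2
  row 3: 0  0  0  1  2  2  2  3  3
  row 4: 0  0  0  1  2  3  3  4  4
  row 5: 0  0  0  1  2  3  4  5  5
  row 6: 0  1  1  2  3  4  5  6  6
  row 7: 0  1  2  3  4  5  6  7  7
  row 8: 0  1  2  3  4  5  6  7  8
  row 9: 1  2  3  4  5  6  7  8  9

so w = (8, 5, 4, 6, 7, 2, 3, 9, 1).

Fulton essential set (4 of the 23 Rothe cells):

[(1, 7, 0), (2, 4, 0), (5, 3, 0), (8, 1, 0)]


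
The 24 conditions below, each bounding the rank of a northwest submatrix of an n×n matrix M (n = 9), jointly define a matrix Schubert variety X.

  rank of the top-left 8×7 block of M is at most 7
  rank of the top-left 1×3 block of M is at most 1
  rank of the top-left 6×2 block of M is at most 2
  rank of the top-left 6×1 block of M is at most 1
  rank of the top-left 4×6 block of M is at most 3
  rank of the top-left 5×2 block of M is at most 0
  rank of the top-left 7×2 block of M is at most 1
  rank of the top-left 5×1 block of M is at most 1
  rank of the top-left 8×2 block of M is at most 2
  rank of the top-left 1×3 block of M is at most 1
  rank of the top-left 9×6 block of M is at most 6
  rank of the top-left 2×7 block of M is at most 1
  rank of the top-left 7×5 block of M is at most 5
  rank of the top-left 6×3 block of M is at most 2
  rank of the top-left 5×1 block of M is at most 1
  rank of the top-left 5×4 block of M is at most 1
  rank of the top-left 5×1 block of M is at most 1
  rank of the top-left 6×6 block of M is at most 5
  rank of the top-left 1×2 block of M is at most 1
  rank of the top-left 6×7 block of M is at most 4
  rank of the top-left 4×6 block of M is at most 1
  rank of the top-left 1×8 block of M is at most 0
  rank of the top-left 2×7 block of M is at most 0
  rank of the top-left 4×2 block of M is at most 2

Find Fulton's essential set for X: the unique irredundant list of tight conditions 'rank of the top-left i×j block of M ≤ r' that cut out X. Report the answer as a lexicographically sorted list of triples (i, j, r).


Propagating the 24 rank bounds to every northwest block:

  R[1]: 0 0 0 0 0 0 0 0 1
  R[2]: 0 0 0 0 0 0 0 1 2
  R[3]: 0 0 1 1 1 1 1 2 3
  R[4]: 0 0 1 1 1 1 2 3 4
  R[5]: 0 0 1 1 2 2 3 4 5
  R[6]: 1 1 2 2 3 3 4 5 6
  R[7]: 1 1 2 3 4 4 5 6 7
  R[8]: 1 2 3 4 5 5 6 7 8
  R[9]: 1 2 3 4 5 6 7 8 9

reading off 1-entries of Δ²R: w = (9, 8, 3, 7, 5, 1, 4, 2, 6).

Rothe diagram D(w) (26 cells), 6 SE-corners (essential conditions):

[(1, 8, 0), (2, 7, 0), (4, 6, 1), (5, 2, 0), (5, 4, 1), (7, 2, 1)]


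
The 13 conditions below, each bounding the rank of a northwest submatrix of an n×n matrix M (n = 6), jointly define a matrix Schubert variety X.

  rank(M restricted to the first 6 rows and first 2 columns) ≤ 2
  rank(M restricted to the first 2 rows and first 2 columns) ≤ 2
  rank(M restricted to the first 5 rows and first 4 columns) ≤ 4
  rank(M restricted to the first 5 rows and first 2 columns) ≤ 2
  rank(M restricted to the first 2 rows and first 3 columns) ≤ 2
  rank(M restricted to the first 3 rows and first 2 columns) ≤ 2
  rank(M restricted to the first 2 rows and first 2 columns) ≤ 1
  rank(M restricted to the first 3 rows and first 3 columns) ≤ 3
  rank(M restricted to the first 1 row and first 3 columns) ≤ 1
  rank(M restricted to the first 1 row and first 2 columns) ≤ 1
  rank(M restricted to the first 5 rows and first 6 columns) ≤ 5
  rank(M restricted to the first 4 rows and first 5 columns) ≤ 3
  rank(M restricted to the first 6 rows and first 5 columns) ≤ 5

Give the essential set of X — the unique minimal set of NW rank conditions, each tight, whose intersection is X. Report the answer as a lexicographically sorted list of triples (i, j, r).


Computing R[i][j] = min implied NW-rank bound (n=6, 13 conditions):

  row 1: 1  1  1  1  1  1
  row 2: 1  1  2  2  2  2
  row 3: 1  2  3  3  3  3
  row 4: 1  2  3  3  3  4
  row 5: 1  2  3  4  4  5
  row 6: 1  2  3  4  5  6

so w = (1, 3, 2, 6, 4, 5).

2 SE-corners of the 3-cell Rothe diagram give Ess(w):

[(2, 2, 1), (4, 5, 3)]


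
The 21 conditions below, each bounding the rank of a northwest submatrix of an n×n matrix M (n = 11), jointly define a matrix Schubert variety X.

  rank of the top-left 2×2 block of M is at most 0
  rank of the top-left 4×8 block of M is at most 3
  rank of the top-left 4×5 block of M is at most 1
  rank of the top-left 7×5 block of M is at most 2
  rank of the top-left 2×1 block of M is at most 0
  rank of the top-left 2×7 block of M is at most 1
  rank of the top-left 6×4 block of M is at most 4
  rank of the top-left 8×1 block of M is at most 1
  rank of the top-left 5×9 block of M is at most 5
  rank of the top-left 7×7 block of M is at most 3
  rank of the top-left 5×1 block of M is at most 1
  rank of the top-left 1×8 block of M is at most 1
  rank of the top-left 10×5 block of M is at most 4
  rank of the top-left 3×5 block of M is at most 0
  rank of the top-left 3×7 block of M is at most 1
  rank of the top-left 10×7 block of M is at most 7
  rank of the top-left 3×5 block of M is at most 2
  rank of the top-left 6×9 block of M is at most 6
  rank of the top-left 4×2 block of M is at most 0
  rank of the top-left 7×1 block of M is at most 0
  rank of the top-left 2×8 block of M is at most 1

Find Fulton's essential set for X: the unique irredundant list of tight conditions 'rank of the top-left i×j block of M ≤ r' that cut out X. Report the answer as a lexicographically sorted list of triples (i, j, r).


Propagating the 21 rank bounds to every northwest block:

  R[1]: 0  0  0  0  0  1  1  1  1  1  1
  R[2]: 0  0  0  0  0  1  1  1  2  2  2
  R[3]: 0  0  0  0  0  1  1  2  3  3  3
  R[4]: 0  0  1  1  1  2  2  3  4  4  4
  R[5]: 0  1  2  2  2  3  3  4  5  5  5
  R[6]: 0  1  2  2  2  3  3  4  5  6  6
  R[7]: 0  1  2  2  2  3  3  4  5  6  7
  R[8]: 1  2  3  3  3  4  4  5  6  7  8
  R[9]: 1  2  3  4  4  5  5  6  7  8  9
  R[10]: 1  2  3  4  4  5  6  7  8  9  10
  R[11]: 1  2  3  4  5  6  7  8  9  10  11

hence w(1..11) = (6, 9, 8, 3, 2, 10, 11, 1, 4, 7, 5).

|D(w)|=30, |Ess(w)|=8:

[(2, 8, 1), (3, 5, 0), (3, 7, 1), (4, 2, 0), (7, 1, 0), (7, 5, 2), (7, 7, 3), (10, 5, 4)]
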